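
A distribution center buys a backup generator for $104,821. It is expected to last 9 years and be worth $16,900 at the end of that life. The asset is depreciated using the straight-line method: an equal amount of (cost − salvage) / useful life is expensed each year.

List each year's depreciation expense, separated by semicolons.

$9,769; $9,769; $9,769; $9,769; $9,769; $9,769; $9,769; $9,769; $9,769

Depreciable base = $104,821 − $16,900 = $87,921.
Annual expense = $87,921 / 9 = $9,769.
End of year 1: book value $95,052.
End of year 2: book value $85,283.
End of year 3: book value $75,514.
End of year 4: book value $65,745.
End of year 5: book value $55,976.
End of year 6: book value $46,207.
End of year 7: book value $36,438.
End of year 8: book value $26,669.
End of year 9: book value $16,900.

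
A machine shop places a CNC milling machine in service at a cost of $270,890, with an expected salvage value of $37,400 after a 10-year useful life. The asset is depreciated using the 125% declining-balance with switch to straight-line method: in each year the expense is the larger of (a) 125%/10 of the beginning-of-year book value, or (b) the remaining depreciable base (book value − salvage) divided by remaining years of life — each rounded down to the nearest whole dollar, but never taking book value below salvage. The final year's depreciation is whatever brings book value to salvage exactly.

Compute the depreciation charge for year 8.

Depreciable base = $270,890 − $37,400 = $233,490.
Year 1: DB = ⌊$270,890 × 125%/10⌋ = $33,861; SL = ⌊$233,490/10⌋ = $23,349 → take DB $33,861. Book value $237,029.
Year 2: DB = ⌊$237,029 × 125%/10⌋ = $29,628; SL = ⌊$199,629/9⌋ = $22,181 → take DB $29,628. Book value $207,401.
Year 3: DB = ⌊$207,401 × 125%/10⌋ = $25,925; SL = ⌊$170,001/8⌋ = $21,250 → take DB $25,925. Book value $181,476.
Year 4: DB = ⌊$181,476 × 125%/10⌋ = $22,684; SL = ⌊$144,076/7⌋ = $20,582 → take DB $22,684. Book value $158,792.
Year 5: DB = ⌊$158,792 × 125%/10⌋ = $19,849; SL = ⌊$121,392/6⌋ = $20,232 → take SL $20,232. Book value $138,560.
Year 6: DB = ⌊$138,560 × 125%/10⌋ = $17,320; SL = ⌊$101,160/5⌋ = $20,232 → take SL $20,232. Book value $118,328.
Year 7: DB = ⌊$118,328 × 125%/10⌋ = $14,791; SL = ⌊$80,928/4⌋ = $20,232 → take SL $20,232. Book value $98,096.
Year 8: DB = ⌊$98,096 × 125%/10⌋ = $12,262; SL = ⌊$60,696/3⌋ = $20,232 → take SL $20,232. Book value $77,864.

$20,232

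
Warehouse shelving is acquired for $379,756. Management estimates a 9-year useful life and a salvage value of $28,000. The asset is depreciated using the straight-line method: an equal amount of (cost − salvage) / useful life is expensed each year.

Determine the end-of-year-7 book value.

$106,168

Depreciable base = $379,756 − $28,000 = $351,756.
Annual expense = $351,756 / 9 = $39,084.
End of year 1: book value $340,672.
End of year 2: book value $301,588.
End of year 3: book value $262,504.
End of year 4: book value $223,420.
End of year 5: book value $184,336.
End of year 6: book value $145,252.
End of year 7: book value $106,168.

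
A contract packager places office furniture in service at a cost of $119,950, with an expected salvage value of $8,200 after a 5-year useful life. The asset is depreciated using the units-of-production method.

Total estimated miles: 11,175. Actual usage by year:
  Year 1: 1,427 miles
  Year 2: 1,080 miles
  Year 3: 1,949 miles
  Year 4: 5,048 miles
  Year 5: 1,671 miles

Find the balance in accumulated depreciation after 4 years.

Depreciable base = $119,950 − $8,200 = $111,750.
Rate = $111,750 / 11,175 miles = $10 per mile.
Year 1: 1,427 × $10 = $14,270. Book value $105,680.
Year 2: 1,080 × $10 = $10,800. Book value $94,880.
Year 3: 1,949 × $10 = $19,490. Book value $75,390.
Year 4: 5,048 × $10 = $50,480. Book value $24,910.
Accumulated through year 4 = $119,950 − $24,910 = $95,040.

$95,040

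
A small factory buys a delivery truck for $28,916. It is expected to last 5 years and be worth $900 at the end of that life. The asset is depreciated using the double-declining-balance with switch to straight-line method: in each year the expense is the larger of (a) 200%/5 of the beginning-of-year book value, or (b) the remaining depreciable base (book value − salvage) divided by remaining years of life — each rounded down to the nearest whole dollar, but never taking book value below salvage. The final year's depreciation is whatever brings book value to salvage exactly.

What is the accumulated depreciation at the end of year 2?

$18,506

Depreciable base = $28,916 − $900 = $28,016.
Year 1: DB = ⌊$28,916 × 200%/5⌋ = $11,566; SL = ⌊$28,016/5⌋ = $5,603 → take DB $11,566. Book value $17,350.
Year 2: DB = ⌊$17,350 × 200%/5⌋ = $6,940; SL = ⌊$16,450/4⌋ = $4,112 → take DB $6,940. Book value $10,410.
Accumulated through year 2 = $28,916 − $10,410 = $18,506.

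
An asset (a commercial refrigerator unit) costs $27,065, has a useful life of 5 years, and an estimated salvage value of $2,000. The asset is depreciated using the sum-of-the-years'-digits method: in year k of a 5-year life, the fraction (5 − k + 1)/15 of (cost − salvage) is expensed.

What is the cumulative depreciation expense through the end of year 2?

Depreciable base = $27,065 − $2,000 = $25,065.
Sum of the years' digits = 5+4+3+2+1 = 15.
Year 1: $25,065 × 5/15 = $8,355. Book value $18,710.
Year 2: $25,065 × 4/15 = $6,684. Book value $12,026.
Accumulated through year 2 = $27,065 − $12,026 = $15,039.

$15,039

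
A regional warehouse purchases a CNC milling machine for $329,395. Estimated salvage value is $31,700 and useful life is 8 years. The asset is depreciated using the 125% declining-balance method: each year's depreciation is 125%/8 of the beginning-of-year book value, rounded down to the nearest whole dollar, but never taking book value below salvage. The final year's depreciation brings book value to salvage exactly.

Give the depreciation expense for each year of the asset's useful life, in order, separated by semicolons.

Depreciable base = $329,395 − $31,700 = $297,695.
Year 1: ⌊$329,395 × 125%/8⌋ = $51,467. Book value $277,928.
Year 2: ⌊$277,928 × 125%/8⌋ = $43,426. Book value $234,502.
Year 3: ⌊$234,502 × 125%/8⌋ = $36,640. Book value $197,862.
Year 4: ⌊$197,862 × 125%/8⌋ = $30,915. Book value $166,947.
Year 5: ⌊$166,947 × 125%/8⌋ = $26,085. Book value $140,862.
Year 6: ⌊$140,862 × 125%/8⌋ = $22,009. Book value $118,853.
Year 7: ⌊$118,853 × 125%/8⌋ = $18,570. Book value $100,283.
Year 8 (final): $100,283 − $31,700 = $68,583. Book value $31,700.

$51,467; $43,426; $36,640; $30,915; $26,085; $22,009; $18,570; $68,583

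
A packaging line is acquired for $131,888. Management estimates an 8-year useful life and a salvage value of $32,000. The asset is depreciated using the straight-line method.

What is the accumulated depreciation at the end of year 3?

Depreciable base = $131,888 − $32,000 = $99,888.
Annual expense = $99,888 / 8 = $12,486.
End of year 1: book value $119,402.
End of year 2: book value $106,916.
End of year 3: book value $94,430.
Accumulated through year 3 = $131,888 − $94,430 = $37,458.

$37,458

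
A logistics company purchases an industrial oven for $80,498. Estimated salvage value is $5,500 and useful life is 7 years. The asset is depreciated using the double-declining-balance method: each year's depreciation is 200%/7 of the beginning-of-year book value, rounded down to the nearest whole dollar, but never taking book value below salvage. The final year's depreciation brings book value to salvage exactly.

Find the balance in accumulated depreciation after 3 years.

$51,161

Depreciable base = $80,498 − $5,500 = $74,998.
Year 1: ⌊$80,498 × 200%/7⌋ = $22,999. Book value $57,499.
Year 2: ⌊$57,499 × 200%/7⌋ = $16,428. Book value $41,071.
Year 3: ⌊$41,071 × 200%/7⌋ = $11,734. Book value $29,337.
Accumulated through year 3 = $80,498 − $29,337 = $51,161.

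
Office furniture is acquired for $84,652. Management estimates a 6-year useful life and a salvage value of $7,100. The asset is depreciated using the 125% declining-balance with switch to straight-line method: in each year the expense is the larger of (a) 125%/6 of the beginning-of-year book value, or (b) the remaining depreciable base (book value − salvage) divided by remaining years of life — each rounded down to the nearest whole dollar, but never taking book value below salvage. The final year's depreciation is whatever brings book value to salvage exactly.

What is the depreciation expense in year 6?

Depreciable base = $84,652 − $7,100 = $77,552.
Year 1: DB = ⌊$84,652 × 125%/6⌋ = $17,635; SL = ⌊$77,552/6⌋ = $12,925 → take DB $17,635. Book value $67,017.
Year 2: DB = ⌊$67,017 × 125%/6⌋ = $13,961; SL = ⌊$59,917/5⌋ = $11,983 → take DB $13,961. Book value $53,056.
Year 3: DB = ⌊$53,056 × 125%/6⌋ = $11,053; SL = ⌊$45,956/4⌋ = $11,489 → take SL $11,489. Book value $41,567.
Year 4: DB = ⌊$41,567 × 125%/6⌋ = $8,659; SL = ⌊$34,467/3⌋ = $11,489 → take SL $11,489. Book value $30,078.
Year 5: DB = ⌊$30,078 × 125%/6⌋ = $6,266; SL = ⌊$22,978/2⌋ = $11,489 → take SL $11,489. Book value $18,589.
Year 6 (final): $18,589 − $7,100 = $11,489. Book value $7,100.

$11,489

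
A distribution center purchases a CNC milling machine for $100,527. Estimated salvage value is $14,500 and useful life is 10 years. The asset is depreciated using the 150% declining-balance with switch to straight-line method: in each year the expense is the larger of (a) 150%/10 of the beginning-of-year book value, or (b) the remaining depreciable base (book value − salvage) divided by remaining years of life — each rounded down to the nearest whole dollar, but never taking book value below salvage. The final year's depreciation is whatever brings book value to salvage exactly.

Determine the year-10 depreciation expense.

$5,854

Depreciable base = $100,527 − $14,500 = $86,027.
Year 1: DB = ⌊$100,527 × 150%/10⌋ = $15,079; SL = ⌊$86,027/10⌋ = $8,602 → take DB $15,079. Book value $85,448.
Year 2: DB = ⌊$85,448 × 150%/10⌋ = $12,817; SL = ⌊$70,948/9⌋ = $7,883 → take DB $12,817. Book value $72,631.
Year 3: DB = ⌊$72,631 × 150%/10⌋ = $10,894; SL = ⌊$58,131/8⌋ = $7,266 → take DB $10,894. Book value $61,737.
Year 4: DB = ⌊$61,737 × 150%/10⌋ = $9,260; SL = ⌊$47,237/7⌋ = $6,748 → take DB $9,260. Book value $52,477.
Year 5: DB = ⌊$52,477 × 150%/10⌋ = $7,871; SL = ⌊$37,977/6⌋ = $6,329 → take DB $7,871. Book value $44,606.
Year 6: DB = ⌊$44,606 × 150%/10⌋ = $6,690; SL = ⌊$30,106/5⌋ = $6,021 → take DB $6,690. Book value $37,916.
Year 7: DB = ⌊$37,916 × 150%/10⌋ = $5,687; SL = ⌊$23,416/4⌋ = $5,854 → take SL $5,854. Book value $32,062.
Year 8: DB = ⌊$32,062 × 150%/10⌋ = $4,809; SL = ⌊$17,562/3⌋ = $5,854 → take SL $5,854. Book value $26,208.
Year 9: DB = ⌊$26,208 × 150%/10⌋ = $3,931; SL = ⌊$11,708/2⌋ = $5,854 → take SL $5,854. Book value $20,354.
Year 10 (final): $20,354 − $14,500 = $5,854. Book value $14,500.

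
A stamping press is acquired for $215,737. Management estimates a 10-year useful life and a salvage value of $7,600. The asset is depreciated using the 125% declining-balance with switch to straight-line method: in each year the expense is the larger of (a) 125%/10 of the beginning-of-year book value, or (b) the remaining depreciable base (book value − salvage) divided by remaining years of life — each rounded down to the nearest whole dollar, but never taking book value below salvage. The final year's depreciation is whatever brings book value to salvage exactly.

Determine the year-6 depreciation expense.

Depreciable base = $215,737 − $7,600 = $208,137.
Year 1: DB = ⌊$215,737 × 125%/10⌋ = $26,967; SL = ⌊$208,137/10⌋ = $20,813 → take DB $26,967. Book value $188,770.
Year 2: DB = ⌊$188,770 × 125%/10⌋ = $23,596; SL = ⌊$181,170/9⌋ = $20,130 → take DB $23,596. Book value $165,174.
Year 3: DB = ⌊$165,174 × 125%/10⌋ = $20,646; SL = ⌊$157,574/8⌋ = $19,696 → take DB $20,646. Book value $144,528.
Year 4: DB = ⌊$144,528 × 125%/10⌋ = $18,066; SL = ⌊$136,928/7⌋ = $19,561 → take SL $19,561. Book value $124,967.
Year 5: DB = ⌊$124,967 × 125%/10⌋ = $15,620; SL = ⌊$117,367/6⌋ = $19,561 → take SL $19,561. Book value $105,406.
Year 6: DB = ⌊$105,406 × 125%/10⌋ = $13,175; SL = ⌊$97,806/5⌋ = $19,561 → take SL $19,561. Book value $85,845.

$19,561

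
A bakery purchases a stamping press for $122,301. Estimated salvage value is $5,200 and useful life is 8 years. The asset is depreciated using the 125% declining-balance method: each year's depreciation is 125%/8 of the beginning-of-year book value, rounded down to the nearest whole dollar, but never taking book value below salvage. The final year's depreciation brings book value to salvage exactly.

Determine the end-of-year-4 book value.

$61,987

Depreciable base = $122,301 − $5,200 = $117,101.
Year 1: ⌊$122,301 × 125%/8⌋ = $19,109. Book value $103,192.
Year 2: ⌊$103,192 × 125%/8⌋ = $16,123. Book value $87,069.
Year 3: ⌊$87,069 × 125%/8⌋ = $13,604. Book value $73,465.
Year 4: ⌊$73,465 × 125%/8⌋ = $11,478. Book value $61,987.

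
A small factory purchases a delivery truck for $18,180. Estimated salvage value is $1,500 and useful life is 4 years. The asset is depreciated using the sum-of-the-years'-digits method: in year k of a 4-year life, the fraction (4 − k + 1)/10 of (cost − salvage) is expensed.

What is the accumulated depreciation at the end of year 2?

Depreciable base = $18,180 − $1,500 = $16,680.
Sum of the years' digits = 4+3+2+1 = 10.
Year 1: $16,680 × 4/10 = $6,672. Book value $11,508.
Year 2: $16,680 × 3/10 = $5,004. Book value $6,504.
Accumulated through year 2 = $18,180 − $6,504 = $11,676.

$11,676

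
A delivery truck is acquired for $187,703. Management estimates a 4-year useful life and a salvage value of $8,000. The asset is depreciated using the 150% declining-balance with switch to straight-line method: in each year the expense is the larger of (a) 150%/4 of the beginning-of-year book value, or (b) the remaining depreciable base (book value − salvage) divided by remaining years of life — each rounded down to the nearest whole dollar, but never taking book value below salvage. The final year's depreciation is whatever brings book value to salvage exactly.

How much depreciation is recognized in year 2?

Depreciable base = $187,703 − $8,000 = $179,703.
Year 1: DB = ⌊$187,703 × 150%/4⌋ = $70,388; SL = ⌊$179,703/4⌋ = $44,925 → take DB $70,388. Book value $117,315.
Year 2: DB = ⌊$117,315 × 150%/4⌋ = $43,993; SL = ⌊$109,315/3⌋ = $36,438 → take DB $43,993. Book value $73,322.

$43,993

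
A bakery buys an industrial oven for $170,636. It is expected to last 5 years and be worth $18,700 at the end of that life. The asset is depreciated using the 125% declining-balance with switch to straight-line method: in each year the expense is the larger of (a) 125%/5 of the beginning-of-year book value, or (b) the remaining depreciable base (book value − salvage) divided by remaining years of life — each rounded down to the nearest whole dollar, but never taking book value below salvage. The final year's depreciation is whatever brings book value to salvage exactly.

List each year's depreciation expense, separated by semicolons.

Depreciable base = $170,636 − $18,700 = $151,936.
Year 1: DB = ⌊$170,636 × 125%/5⌋ = $42,659; SL = ⌊$151,936/5⌋ = $30,387 → take DB $42,659. Book value $127,977.
Year 2: DB = ⌊$127,977 × 125%/5⌋ = $31,994; SL = ⌊$109,277/4⌋ = $27,319 → take DB $31,994. Book value $95,983.
Year 3: DB = ⌊$95,983 × 125%/5⌋ = $23,995; SL = ⌊$77,283/3⌋ = $25,761 → take SL $25,761. Book value $70,222.
Year 4: DB = ⌊$70,222 × 125%/5⌋ = $17,555; SL = ⌊$51,522/2⌋ = $25,761 → take SL $25,761. Book value $44,461.
Year 5 (final): $44,461 − $18,700 = $25,761. Book value $18,700.

$42,659; $31,994; $25,761; $25,761; $25,761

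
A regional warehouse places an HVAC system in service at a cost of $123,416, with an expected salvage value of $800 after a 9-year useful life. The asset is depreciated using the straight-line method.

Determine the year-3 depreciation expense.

$13,624

Depreciable base = $123,416 − $800 = $122,616.
Annual expense = $122,616 / 9 = $13,624.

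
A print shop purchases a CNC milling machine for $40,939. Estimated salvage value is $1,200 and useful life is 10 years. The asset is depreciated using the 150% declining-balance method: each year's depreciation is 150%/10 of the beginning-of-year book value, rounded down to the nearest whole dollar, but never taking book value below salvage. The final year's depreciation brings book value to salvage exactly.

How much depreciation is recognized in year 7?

Depreciable base = $40,939 − $1,200 = $39,739.
Year 1: ⌊$40,939 × 150%/10⌋ = $6,140. Book value $34,799.
Year 2: ⌊$34,799 × 150%/10⌋ = $5,219. Book value $29,580.
Year 3: ⌊$29,580 × 150%/10⌋ = $4,437. Book value $25,143.
Year 4: ⌊$25,143 × 150%/10⌋ = $3,771. Book value $21,372.
Year 5: ⌊$21,372 × 150%/10⌋ = $3,205. Book value $18,167.
Year 6: ⌊$18,167 × 150%/10⌋ = $2,725. Book value $15,442.
Year 7: ⌊$15,442 × 150%/10⌋ = $2,316. Book value $13,126.

$2,316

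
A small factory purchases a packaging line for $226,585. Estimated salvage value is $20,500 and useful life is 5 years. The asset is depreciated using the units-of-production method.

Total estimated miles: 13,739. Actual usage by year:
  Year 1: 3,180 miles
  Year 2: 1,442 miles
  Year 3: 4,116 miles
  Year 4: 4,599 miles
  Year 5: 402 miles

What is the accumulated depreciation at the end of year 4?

$200,055

Depreciable base = $226,585 − $20,500 = $206,085.
Rate = $206,085 / 13,739 miles = $15 per mile.
Year 1: 3,180 × $15 = $47,700. Book value $178,885.
Year 2: 1,442 × $15 = $21,630. Book value $157,255.
Year 3: 4,116 × $15 = $61,740. Book value $95,515.
Year 4: 4,599 × $15 = $68,985. Book value $26,530.
Accumulated through year 4 = $226,585 − $26,530 = $200,055.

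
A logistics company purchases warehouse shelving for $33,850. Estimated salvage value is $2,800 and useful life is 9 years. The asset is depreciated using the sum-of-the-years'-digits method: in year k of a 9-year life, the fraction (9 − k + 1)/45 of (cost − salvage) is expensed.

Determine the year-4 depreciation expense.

$4,140

Depreciable base = $33,850 − $2,800 = $31,050.
Sum of the years' digits = 9+8+7+6+5+4+3+2+1 = 45.
Year 1: $31,050 × 9/45 = $6,210. Book value $27,640.
Year 2: $31,050 × 8/45 = $5,520. Book value $22,120.
Year 3: $31,050 × 7/45 = $4,830. Book value $17,290.
Year 4: $31,050 × 6/45 = $4,140. Book value $13,150.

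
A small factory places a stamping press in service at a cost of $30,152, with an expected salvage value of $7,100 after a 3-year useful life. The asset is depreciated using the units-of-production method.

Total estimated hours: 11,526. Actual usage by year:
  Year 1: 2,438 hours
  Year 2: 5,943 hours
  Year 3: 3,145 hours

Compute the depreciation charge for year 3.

$6,290

Depreciable base = $30,152 − $7,100 = $23,052.
Rate = $23,052 / 11,526 hours = $2 per hour.
Year 1: 2,438 × $2 = $4,876. Book value $25,276.
Year 2: 5,943 × $2 = $11,886. Book value $13,390.
Year 3: 3,145 × $2 = $6,290. Book value $7,100.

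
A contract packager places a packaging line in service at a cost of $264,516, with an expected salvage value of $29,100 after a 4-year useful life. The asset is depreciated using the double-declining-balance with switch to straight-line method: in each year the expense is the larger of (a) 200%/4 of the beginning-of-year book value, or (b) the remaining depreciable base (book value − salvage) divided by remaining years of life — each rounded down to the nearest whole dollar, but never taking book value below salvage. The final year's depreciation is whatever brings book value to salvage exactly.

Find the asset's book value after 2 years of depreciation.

Depreciable base = $264,516 − $29,100 = $235,416.
Year 1: DB = ⌊$264,516 × 200%/4⌋ = $132,258; SL = ⌊$235,416/4⌋ = $58,854 → take DB $132,258. Book value $132,258.
Year 2: DB = ⌊$132,258 × 200%/4⌋ = $66,129; SL = ⌊$103,158/3⌋ = $34,386 → take DB $66,129. Book value $66,129.

$66,129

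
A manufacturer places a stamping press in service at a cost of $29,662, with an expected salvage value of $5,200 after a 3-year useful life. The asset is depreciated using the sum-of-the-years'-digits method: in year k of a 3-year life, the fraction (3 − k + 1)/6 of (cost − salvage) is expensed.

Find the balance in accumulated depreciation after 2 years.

Depreciable base = $29,662 − $5,200 = $24,462.
Sum of the years' digits = 3+2+1 = 6.
Year 1: $24,462 × 3/6 = $12,231. Book value $17,431.
Year 2: $24,462 × 2/6 = $8,154. Book value $9,277.
Accumulated through year 2 = $29,662 − $9,277 = $20,385.

$20,385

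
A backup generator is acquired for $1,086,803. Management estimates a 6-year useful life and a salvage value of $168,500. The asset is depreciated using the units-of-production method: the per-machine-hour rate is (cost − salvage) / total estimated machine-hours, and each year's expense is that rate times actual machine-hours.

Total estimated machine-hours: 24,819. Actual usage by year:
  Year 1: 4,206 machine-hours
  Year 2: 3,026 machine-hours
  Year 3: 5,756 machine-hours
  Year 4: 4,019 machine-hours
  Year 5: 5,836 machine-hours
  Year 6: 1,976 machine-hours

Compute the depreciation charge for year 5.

Depreciable base = $1,086,803 − $168,500 = $918,303.
Rate = $918,303 / 24,819 machine-hours = $37 per machine-hour.
Year 1: 4,206 × $37 = $155,622. Book value $931,181.
Year 2: 3,026 × $37 = $111,962. Book value $819,219.
Year 3: 5,756 × $37 = $212,972. Book value $606,247.
Year 4: 4,019 × $37 = $148,703. Book value $457,544.
Year 5: 5,836 × $37 = $215,932. Book value $241,612.

$215,932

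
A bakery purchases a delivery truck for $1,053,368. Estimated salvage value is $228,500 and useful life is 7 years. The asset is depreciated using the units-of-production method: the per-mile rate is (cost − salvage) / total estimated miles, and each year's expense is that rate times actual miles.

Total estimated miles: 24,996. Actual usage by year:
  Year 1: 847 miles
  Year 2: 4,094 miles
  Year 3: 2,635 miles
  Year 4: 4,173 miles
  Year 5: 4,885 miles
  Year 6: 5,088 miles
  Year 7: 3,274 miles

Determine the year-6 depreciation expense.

Depreciable base = $1,053,368 − $228,500 = $824,868.
Rate = $824,868 / 24,996 miles = $33 per mile.
Year 1: 847 × $33 = $27,951. Book value $1,025,417.
Year 2: 4,094 × $33 = $135,102. Book value $890,315.
Year 3: 2,635 × $33 = $86,955. Book value $803,360.
Year 4: 4,173 × $33 = $137,709. Book value $665,651.
Year 5: 4,885 × $33 = $161,205. Book value $504,446.
Year 6: 5,088 × $33 = $167,904. Book value $336,542.

$167,904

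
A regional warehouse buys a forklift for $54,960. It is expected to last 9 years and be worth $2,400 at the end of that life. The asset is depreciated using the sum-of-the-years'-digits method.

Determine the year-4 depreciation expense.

Depreciable base = $54,960 − $2,400 = $52,560.
Sum of the years' digits = 9+8+7+6+5+4+3+2+1 = 45.
Year 1: $52,560 × 9/45 = $10,512. Book value $44,448.
Year 2: $52,560 × 8/45 = $9,344. Book value $35,104.
Year 3: $52,560 × 7/45 = $8,176. Book value $26,928.
Year 4: $52,560 × 6/45 = $7,008. Book value $19,920.

$7,008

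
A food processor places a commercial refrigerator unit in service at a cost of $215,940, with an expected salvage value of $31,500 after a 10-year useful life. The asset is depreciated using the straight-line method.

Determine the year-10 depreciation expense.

$18,444

Depreciable base = $215,940 − $31,500 = $184,440.
Annual expense = $184,440 / 10 = $18,444.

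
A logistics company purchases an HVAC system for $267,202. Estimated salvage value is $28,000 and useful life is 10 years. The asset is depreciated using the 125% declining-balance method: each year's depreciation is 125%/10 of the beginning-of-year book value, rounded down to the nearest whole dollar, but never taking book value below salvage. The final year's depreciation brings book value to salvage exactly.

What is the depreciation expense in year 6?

Depreciable base = $267,202 − $28,000 = $239,202.
Year 1: ⌊$267,202 × 125%/10⌋ = $33,400. Book value $233,802.
Year 2: ⌊$233,802 × 125%/10⌋ = $29,225. Book value $204,577.
Year 3: ⌊$204,577 × 125%/10⌋ = $25,572. Book value $179,005.
Year 4: ⌊$179,005 × 125%/10⌋ = $22,375. Book value $156,630.
Year 5: ⌊$156,630 × 125%/10⌋ = $19,578. Book value $137,052.
Year 6: ⌊$137,052 × 125%/10⌋ = $17,131. Book value $119,921.

$17,131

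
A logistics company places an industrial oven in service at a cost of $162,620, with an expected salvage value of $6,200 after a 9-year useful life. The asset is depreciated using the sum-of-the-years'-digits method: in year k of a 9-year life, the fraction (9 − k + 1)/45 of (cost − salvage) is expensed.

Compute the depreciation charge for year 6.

$13,904

Depreciable base = $162,620 − $6,200 = $156,420.
Sum of the years' digits = 9+8+7+6+5+4+3+2+1 = 45.
Year 1: $156,420 × 9/45 = $31,284. Book value $131,336.
Year 2: $156,420 × 8/45 = $27,808. Book value $103,528.
Year 3: $156,420 × 7/45 = $24,332. Book value $79,196.
Year 4: $156,420 × 6/45 = $20,856. Book value $58,340.
Year 5: $156,420 × 5/45 = $17,380. Book value $40,960.
Year 6: $156,420 × 4/45 = $13,904. Book value $27,056.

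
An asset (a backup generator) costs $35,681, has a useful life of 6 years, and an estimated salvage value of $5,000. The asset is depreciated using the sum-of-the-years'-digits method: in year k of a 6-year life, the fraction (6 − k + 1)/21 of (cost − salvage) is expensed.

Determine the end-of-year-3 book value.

$13,766

Depreciable base = $35,681 − $5,000 = $30,681.
Sum of the years' digits = 6+5+4+3+2+1 = 21.
Year 1: $30,681 × 6/21 = $8,766. Book value $26,915.
Year 2: $30,681 × 5/21 = $7,305. Book value $19,610.
Year 3: $30,681 × 4/21 = $5,844. Book value $13,766.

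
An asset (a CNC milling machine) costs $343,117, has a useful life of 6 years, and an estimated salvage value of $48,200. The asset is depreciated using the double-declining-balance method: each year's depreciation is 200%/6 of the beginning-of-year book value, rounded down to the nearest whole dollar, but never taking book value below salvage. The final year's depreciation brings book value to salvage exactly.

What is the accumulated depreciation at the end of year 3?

Depreciable base = $343,117 − $48,200 = $294,917.
Year 1: ⌊$343,117 × 200%/6⌋ = $114,372. Book value $228,745.
Year 2: ⌊$228,745 × 200%/6⌋ = $76,248. Book value $152,497.
Year 3: ⌊$152,497 × 200%/6⌋ = $50,832. Book value $101,665.
Accumulated through year 3 = $343,117 − $101,665 = $241,452.

$241,452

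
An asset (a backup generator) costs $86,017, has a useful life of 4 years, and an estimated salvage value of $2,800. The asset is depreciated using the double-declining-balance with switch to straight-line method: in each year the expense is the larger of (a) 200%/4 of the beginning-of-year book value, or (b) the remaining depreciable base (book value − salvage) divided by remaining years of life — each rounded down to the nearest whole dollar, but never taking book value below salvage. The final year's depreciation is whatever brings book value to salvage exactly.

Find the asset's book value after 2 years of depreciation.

Depreciable base = $86,017 − $2,800 = $83,217.
Year 1: DB = ⌊$86,017 × 200%/4⌋ = $43,008; SL = ⌊$83,217/4⌋ = $20,804 → take DB $43,008. Book value $43,009.
Year 2: DB = ⌊$43,009 × 200%/4⌋ = $21,504; SL = ⌊$40,209/3⌋ = $13,403 → take DB $21,504. Book value $21,505.

$21,505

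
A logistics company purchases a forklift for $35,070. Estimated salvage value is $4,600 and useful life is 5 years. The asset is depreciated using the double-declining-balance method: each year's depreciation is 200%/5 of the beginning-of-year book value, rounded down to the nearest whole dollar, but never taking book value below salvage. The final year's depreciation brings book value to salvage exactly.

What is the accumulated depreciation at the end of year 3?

$27,494

Depreciable base = $35,070 − $4,600 = $30,470.
Year 1: ⌊$35,070 × 200%/5⌋ = $14,028. Book value $21,042.
Year 2: ⌊$21,042 × 200%/5⌋ = $8,416. Book value $12,626.
Year 3: ⌊$12,626 × 200%/5⌋ = $5,050. Book value $7,576.
Accumulated through year 3 = $35,070 − $7,576 = $27,494.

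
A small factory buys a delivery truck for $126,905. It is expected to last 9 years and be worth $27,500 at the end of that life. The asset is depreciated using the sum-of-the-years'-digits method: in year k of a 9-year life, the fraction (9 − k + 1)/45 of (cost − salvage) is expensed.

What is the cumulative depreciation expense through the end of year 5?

Depreciable base = $126,905 − $27,500 = $99,405.
Sum of the years' digits = 9+8+7+6+5+4+3+2+1 = 45.
Year 1: $99,405 × 9/45 = $19,881. Book value $107,024.
Year 2: $99,405 × 8/45 = $17,672. Book value $89,352.
Year 3: $99,405 × 7/45 = $15,463. Book value $73,889.
Year 4: $99,405 × 6/45 = $13,254. Book value $60,635.
Year 5: $99,405 × 5/45 = $11,045. Book value $49,590.
Accumulated through year 5 = $126,905 − $49,590 = $77,315.

$77,315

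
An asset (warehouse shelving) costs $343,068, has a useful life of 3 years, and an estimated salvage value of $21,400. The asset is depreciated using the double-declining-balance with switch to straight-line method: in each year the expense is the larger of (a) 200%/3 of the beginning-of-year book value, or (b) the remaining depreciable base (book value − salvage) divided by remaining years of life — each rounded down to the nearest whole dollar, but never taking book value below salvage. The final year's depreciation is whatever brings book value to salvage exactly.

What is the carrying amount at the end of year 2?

$38,119

Depreciable base = $343,068 − $21,400 = $321,668.
Year 1: DB = ⌊$343,068 × 200%/3⌋ = $228,712; SL = ⌊$321,668/3⌋ = $107,222 → take DB $228,712. Book value $114,356.
Year 2: DB = ⌊$114,356 × 200%/3⌋ = $76,237; SL = ⌊$92,956/2⌋ = $46,478 → take DB $76,237. Book value $38,119.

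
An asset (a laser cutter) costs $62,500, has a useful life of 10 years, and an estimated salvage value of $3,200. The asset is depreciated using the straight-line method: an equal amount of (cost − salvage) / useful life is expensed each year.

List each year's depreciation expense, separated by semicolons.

Depreciable base = $62,500 − $3,200 = $59,300.
Annual expense = $59,300 / 10 = $5,930.
End of year 1: book value $56,570.
End of year 2: book value $50,640.
End of year 3: book value $44,710.
End of year 4: book value $38,780.
End of year 5: book value $32,850.
End of year 6: book value $26,920.
End of year 7: book value $20,990.
End of year 8: book value $15,060.
End of year 9: book value $9,130.
End of year 10: book value $3,200.

$5,930; $5,930; $5,930; $5,930; $5,930; $5,930; $5,930; $5,930; $5,930; $5,930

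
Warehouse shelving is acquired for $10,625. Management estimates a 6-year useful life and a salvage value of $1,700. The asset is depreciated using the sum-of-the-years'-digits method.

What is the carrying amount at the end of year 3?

$4,250

Depreciable base = $10,625 − $1,700 = $8,925.
Sum of the years' digits = 6+5+4+3+2+1 = 21.
Year 1: $8,925 × 6/21 = $2,550. Book value $8,075.
Year 2: $8,925 × 5/21 = $2,125. Book value $5,950.
Year 3: $8,925 × 4/21 = $1,700. Book value $4,250.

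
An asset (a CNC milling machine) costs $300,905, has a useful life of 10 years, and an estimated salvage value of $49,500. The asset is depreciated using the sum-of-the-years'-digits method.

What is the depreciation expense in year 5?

Depreciable base = $300,905 − $49,500 = $251,405.
Sum of the years' digits = 10+9+8+7+6+5+4+3+2+1 = 55.
Year 1: $251,405 × 10/55 = $45,710. Book value $255,195.
Year 2: $251,405 × 9/55 = $41,139. Book value $214,056.
Year 3: $251,405 × 8/55 = $36,568. Book value $177,488.
Year 4: $251,405 × 7/55 = $31,997. Book value $145,491.
Year 5: $251,405 × 6/55 = $27,426. Book value $118,065.

$27,426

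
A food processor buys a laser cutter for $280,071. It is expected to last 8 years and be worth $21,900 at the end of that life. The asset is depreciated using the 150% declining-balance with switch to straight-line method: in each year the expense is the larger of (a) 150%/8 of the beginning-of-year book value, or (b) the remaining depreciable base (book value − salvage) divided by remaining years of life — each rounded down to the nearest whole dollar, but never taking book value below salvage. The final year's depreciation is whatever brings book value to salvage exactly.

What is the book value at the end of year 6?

Depreciable base = $280,071 − $21,900 = $258,171.
Year 1: DB = ⌊$280,071 × 150%/8⌋ = $52,513; SL = ⌊$258,171/8⌋ = $32,271 → take DB $52,513. Book value $227,558.
Year 2: DB = ⌊$227,558 × 150%/8⌋ = $42,667; SL = ⌊$205,658/7⌋ = $29,379 → take DB $42,667. Book value $184,891.
Year 3: DB = ⌊$184,891 × 150%/8⌋ = $34,667; SL = ⌊$162,991/6⌋ = $27,165 → take DB $34,667. Book value $150,224.
Year 4: DB = ⌊$150,224 × 150%/8⌋ = $28,167; SL = ⌊$128,324/5⌋ = $25,664 → take DB $28,167. Book value $122,057.
Year 5: DB = ⌊$122,057 × 150%/8⌋ = $22,885; SL = ⌊$100,157/4⌋ = $25,039 → take SL $25,039. Book value $97,018.
Year 6: DB = ⌊$97,018 × 150%/8⌋ = $18,190; SL = ⌊$75,118/3⌋ = $25,039 → take SL $25,039. Book value $71,979.

$71,979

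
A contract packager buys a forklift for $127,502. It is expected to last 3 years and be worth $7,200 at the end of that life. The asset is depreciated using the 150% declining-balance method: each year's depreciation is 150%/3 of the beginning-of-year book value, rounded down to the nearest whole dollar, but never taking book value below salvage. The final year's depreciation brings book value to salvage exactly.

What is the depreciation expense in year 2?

$31,875

Depreciable base = $127,502 − $7,200 = $120,302.
Year 1: ⌊$127,502 × 150%/3⌋ = $63,751. Book value $63,751.
Year 2: ⌊$63,751 × 150%/3⌋ = $31,875. Book value $31,876.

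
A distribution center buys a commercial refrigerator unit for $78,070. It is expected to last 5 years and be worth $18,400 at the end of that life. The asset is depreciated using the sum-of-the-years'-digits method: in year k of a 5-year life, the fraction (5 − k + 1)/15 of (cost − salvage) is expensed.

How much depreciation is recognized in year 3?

$11,934

Depreciable base = $78,070 − $18,400 = $59,670.
Sum of the years' digits = 5+4+3+2+1 = 15.
Year 1: $59,670 × 5/15 = $19,890. Book value $58,180.
Year 2: $59,670 × 4/15 = $15,912. Book value $42,268.
Year 3: $59,670 × 3/15 = $11,934. Book value $30,334.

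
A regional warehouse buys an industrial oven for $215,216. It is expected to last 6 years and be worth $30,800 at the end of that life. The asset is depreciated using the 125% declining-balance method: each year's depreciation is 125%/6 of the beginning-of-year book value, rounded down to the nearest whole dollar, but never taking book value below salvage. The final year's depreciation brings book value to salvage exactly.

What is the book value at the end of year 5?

Depreciable base = $215,216 − $30,800 = $184,416.
Year 1: ⌊$215,216 × 125%/6⌋ = $44,836. Book value $170,380.
Year 2: ⌊$170,380 × 125%/6⌋ = $35,495. Book value $134,885.
Year 3: ⌊$134,885 × 125%/6⌋ = $28,101. Book value $106,784.
Year 4: ⌊$106,784 × 125%/6⌋ = $22,246. Book value $84,538.
Year 5: ⌊$84,538 × 125%/6⌋ = $17,612. Book value $66,926.

$66,926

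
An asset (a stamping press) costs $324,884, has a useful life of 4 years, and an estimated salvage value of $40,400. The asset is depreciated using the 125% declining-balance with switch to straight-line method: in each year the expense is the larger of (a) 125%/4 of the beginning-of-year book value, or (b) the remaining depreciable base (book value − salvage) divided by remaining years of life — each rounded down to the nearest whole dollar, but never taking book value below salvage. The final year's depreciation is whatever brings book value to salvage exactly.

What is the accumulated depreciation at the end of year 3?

Depreciable base = $324,884 − $40,400 = $284,484.
Year 1: DB = ⌊$324,884 × 125%/4⌋ = $101,526; SL = ⌊$284,484/4⌋ = $71,121 → take DB $101,526. Book value $223,358.
Year 2: DB = ⌊$223,358 × 125%/4⌋ = $69,799; SL = ⌊$182,958/3⌋ = $60,986 → take DB $69,799. Book value $153,559.
Year 3: DB = ⌊$153,559 × 125%/4⌋ = $47,987; SL = ⌊$113,159/2⌋ = $56,579 → take SL $56,579. Book value $96,980.
Accumulated through year 3 = $324,884 − $96,980 = $227,904.

$227,904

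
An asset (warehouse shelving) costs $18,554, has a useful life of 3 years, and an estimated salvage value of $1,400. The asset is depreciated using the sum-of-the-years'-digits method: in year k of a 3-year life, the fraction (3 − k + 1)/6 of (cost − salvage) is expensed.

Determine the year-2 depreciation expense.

Depreciable base = $18,554 − $1,400 = $17,154.
Sum of the years' digits = 3+2+1 = 6.
Year 1: $17,154 × 3/6 = $8,577. Book value $9,977.
Year 2: $17,154 × 2/6 = $5,718. Book value $4,259.

$5,718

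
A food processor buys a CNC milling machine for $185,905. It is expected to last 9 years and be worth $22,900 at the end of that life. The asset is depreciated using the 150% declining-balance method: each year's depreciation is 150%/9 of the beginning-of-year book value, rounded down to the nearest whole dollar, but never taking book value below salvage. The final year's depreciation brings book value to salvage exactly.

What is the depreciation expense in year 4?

$17,930

Depreciable base = $185,905 − $22,900 = $163,005.
Year 1: ⌊$185,905 × 150%/9⌋ = $30,984. Book value $154,921.
Year 2: ⌊$154,921 × 150%/9⌋ = $25,820. Book value $129,101.
Year 3: ⌊$129,101 × 150%/9⌋ = $21,516. Book value $107,585.
Year 4: ⌊$107,585 × 150%/9⌋ = $17,930. Book value $89,655.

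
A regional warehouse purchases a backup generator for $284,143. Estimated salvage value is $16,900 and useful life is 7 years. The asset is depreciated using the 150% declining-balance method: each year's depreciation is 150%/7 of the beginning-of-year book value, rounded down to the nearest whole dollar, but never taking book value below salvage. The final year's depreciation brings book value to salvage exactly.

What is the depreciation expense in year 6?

Depreciable base = $284,143 − $16,900 = $267,243.
Year 1: ⌊$284,143 × 150%/7⌋ = $60,887. Book value $223,256.
Year 2: ⌊$223,256 × 150%/7⌋ = $47,840. Book value $175,416.
Year 3: ⌊$175,416 × 150%/7⌋ = $37,589. Book value $137,827.
Year 4: ⌊$137,827 × 150%/7⌋ = $29,534. Book value $108,293.
Year 5: ⌊$108,293 × 150%/7⌋ = $23,205. Book value $85,088.
Year 6: ⌊$85,088 × 150%/7⌋ = $18,233. Book value $66,855.

$18,233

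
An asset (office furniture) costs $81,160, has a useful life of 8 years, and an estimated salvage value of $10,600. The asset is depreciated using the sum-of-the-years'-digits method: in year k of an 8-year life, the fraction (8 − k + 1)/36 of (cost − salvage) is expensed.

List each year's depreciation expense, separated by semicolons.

$15,680; $13,720; $11,760; $9,800; $7,840; $5,880; $3,920; $1,960

Depreciable base = $81,160 − $10,600 = $70,560.
Sum of the years' digits = 8+7+6+5+4+3+2+1 = 36.
Year 1: $70,560 × 8/36 = $15,680. Book value $65,480.
Year 2: $70,560 × 7/36 = $13,720. Book value $51,760.
Year 3: $70,560 × 6/36 = $11,760. Book value $40,000.
Year 4: $70,560 × 5/36 = $9,800. Book value $30,200.
Year 5: $70,560 × 4/36 = $7,840. Book value $22,360.
Year 6: $70,560 × 3/36 = $5,880. Book value $16,480.
Year 7: $70,560 × 2/36 = $3,920. Book value $12,560.
Year 8: $70,560 × 1/36 = $1,960. Book value $10,600.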